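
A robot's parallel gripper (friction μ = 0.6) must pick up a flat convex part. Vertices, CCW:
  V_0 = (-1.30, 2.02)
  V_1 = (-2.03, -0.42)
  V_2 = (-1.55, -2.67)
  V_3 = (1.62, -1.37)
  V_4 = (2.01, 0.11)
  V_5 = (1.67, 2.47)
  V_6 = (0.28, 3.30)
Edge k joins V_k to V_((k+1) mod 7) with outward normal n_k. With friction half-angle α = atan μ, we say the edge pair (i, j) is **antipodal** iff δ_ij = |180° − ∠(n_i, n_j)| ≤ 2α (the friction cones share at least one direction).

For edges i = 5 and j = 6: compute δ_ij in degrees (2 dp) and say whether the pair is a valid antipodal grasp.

δ = 110.15°, invalid

α = atan 0.6 = 30.96°;  2α = 61.93°
edge 5: e_5 = (-1.39, +0.83);  n_5 = (+0.5127, +0.8586)
edge 6: e_6 = (-1.58, -1.28);  n_6 = (-0.6295, +0.7770)
∠(n_5, n_6) = 69.85°
δ = |180° − 69.85°| = 110.15°
110.15° > 2α = 61.93°  →  invalid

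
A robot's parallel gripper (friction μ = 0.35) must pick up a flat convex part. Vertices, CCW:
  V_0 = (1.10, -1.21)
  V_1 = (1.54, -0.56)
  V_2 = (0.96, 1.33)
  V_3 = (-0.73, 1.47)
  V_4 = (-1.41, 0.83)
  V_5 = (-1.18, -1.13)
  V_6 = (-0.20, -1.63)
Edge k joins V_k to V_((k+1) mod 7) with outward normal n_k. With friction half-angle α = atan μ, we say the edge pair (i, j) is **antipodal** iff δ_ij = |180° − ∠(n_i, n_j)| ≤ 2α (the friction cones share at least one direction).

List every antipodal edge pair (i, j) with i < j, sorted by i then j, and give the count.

α = atan 0.35 = 19.29°;  2α = 38.58°
n_0 = (+0.8281, -0.5606)
n_1 = (+0.9560, +0.2934)
n_2 = (+0.0826, +0.9966)
n_3 = (-0.6854, +0.7282)
n_4 = (-0.9932, -0.1165)
n_5 = (-0.4545, -0.8908)
n_6 = (+0.3074, -0.9516)
  (0,1): δ = 128.84°  ·
  (0,2): δ = 60.64°  ·
  (0,3): δ = 12.64°  ✓
  (0,4): δ = 40.79°  ·
  (0,5): δ = 97.06°  ·
  (0,6): δ = 142.00°  ·
  (1,2): δ = 111.80°  ·
  (1,3): δ = 63.80°  ·
  (1,4): δ = 10.37°  ✓
  (1,5): δ = 45.91°  ·
  (1,6): δ = 90.84°  ·
  (2,3): δ = 132.00°  ·
  (2,4): δ = 78.57°  ·
  (2,5): δ = 22.30°  ✓
  (2,6): δ = 22.64°  ✓
  (3,4): δ = 126.57°  ·
  (3,5): δ = 70.30°  ·
  (3,6): δ = 25.36°  ✓
  (4,5): δ = 123.72°  ·
  (4,6): δ = 78.79°  ·
  (5,6): δ = 135.06°  ·
antipodal pairs: 5

count = 5; pairs: (0,3), (1,4), (2,5), (2,6), (3,6)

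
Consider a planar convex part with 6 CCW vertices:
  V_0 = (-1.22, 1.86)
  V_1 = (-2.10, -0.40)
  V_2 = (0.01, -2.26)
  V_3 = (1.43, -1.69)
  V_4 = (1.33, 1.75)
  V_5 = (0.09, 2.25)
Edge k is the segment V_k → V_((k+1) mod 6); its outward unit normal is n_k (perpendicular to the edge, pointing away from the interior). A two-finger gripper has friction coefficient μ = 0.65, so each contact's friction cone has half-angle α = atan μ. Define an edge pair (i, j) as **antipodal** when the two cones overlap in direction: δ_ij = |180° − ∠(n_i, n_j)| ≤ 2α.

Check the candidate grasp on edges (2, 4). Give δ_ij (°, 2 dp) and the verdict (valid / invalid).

δ = 43.83°, valid

α = atan 0.65 = 33.02°;  2α = 66.05°
edge 2: e_2 = (+1.42, +0.57);  n_2 = (+0.3725, -0.9280)
edge 4: e_4 = (-1.24, +0.50);  n_4 = (+0.3740, +0.9274)
∠(n_2, n_4) = 136.17°
δ = |180° − 136.17°| = 43.83°
43.83° ≤ 2α = 66.05°  →  valid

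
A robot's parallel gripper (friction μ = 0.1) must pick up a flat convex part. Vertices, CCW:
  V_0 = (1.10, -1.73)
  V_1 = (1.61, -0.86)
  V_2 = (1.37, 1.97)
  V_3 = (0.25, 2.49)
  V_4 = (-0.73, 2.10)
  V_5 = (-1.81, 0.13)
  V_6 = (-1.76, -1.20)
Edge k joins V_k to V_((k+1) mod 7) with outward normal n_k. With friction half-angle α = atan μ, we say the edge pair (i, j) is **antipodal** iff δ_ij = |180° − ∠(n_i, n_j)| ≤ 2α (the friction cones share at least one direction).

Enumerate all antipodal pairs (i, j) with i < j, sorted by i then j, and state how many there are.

count = 2; pairs: (0,4), (1,5)

α = atan 0.1 = 5.71°;  2α = 11.42°
n_0 = (+0.8627, -0.5057)
n_1 = (+0.9964, +0.0845)
n_2 = (+0.4211, +0.9070)
n_3 = (-0.3698, +0.9291)
n_4 = (-0.8769, +0.4807)
n_5 = (-0.9993, -0.0376)
n_6 = (-0.1822, -0.9833)
  (0,1): δ = 144.77°  ·
  (0,2): δ = 84.53°  ·
  (0,3): δ = 37.92°  ·
  (0,4): δ = 1.65°  ✓
  (0,5): δ = 32.53°  ·
  (0,6): δ = 109.88°  ·
  (1,2): δ = 119.75°  ·
  (1,3): δ = 73.15°  ·
  (1,4): δ = 33.58°  ·
  (1,5): δ = 2.69°  ✓
  (1,6): δ = 74.65°  ·
  (2,3): δ = 133.39°  ·
  (2,4): δ = 93.83°  ·
  (2,5): δ = 62.94°  ·
  (2,6): δ = 14.41°  ·
  (3,4): δ = 140.43°  ·
  (3,5): δ = 109.55°  ·
  (3,6): δ = 32.20°  ·
  (4,5): δ = 149.11°  ·
  (4,6): δ = 71.77°  ·
  (5,6): δ = 102.65°  ·
antipodal pairs: 2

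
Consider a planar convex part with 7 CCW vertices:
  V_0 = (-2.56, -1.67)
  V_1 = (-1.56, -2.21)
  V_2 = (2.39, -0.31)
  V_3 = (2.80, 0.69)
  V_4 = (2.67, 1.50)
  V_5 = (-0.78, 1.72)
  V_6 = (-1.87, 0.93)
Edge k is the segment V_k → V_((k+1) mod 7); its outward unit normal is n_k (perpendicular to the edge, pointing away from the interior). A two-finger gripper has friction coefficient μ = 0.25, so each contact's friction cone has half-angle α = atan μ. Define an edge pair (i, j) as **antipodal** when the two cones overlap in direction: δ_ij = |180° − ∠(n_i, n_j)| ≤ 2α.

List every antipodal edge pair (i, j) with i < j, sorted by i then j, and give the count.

α = atan 0.25 = 14.04°;  2α = 28.07°
n_0 = (-0.4751, -0.8799)
n_1 = (+0.4335, -0.9012)
n_2 = (+0.9253, -0.3794)
n_3 = (+0.9874, +0.1585)
n_4 = (+0.0636, +0.9980)
n_5 = (-0.5868, +0.8097)
n_6 = (-0.9665, +0.2565)
  (0,1): δ = 125.94°  ·
  (0,2): δ = 83.92°  ·
  (0,3): δ = 52.51°  ·
  (0,4): δ = 24.72°  ✓
  (0,5): δ = 64.30°  ·
  (0,6): δ = 103.51°  ·
  (1,2): δ = 137.98°  ·
  (1,3): δ = 106.57°  ·
  (1,4): δ = 29.34°  ·
  (1,5): δ = 10.25°  ✓
  (1,6): δ = 49.45°  ·
  (2,3): δ = 148.59°  ·
  (2,4): δ = 71.36°  ·
  (2,5): δ = 31.77°  ·
  (2,6): δ = 7.43°  ✓
  (3,4): δ = 102.77°  ·
  (3,5): δ = 63.18°  ·
  (3,6): δ = 23.98°  ✓
  (4,5): δ = 140.42°  ·
  (4,6): δ = 101.21°  ·
  (5,6): δ = 140.80°  ·
antipodal pairs: 4

count = 4; pairs: (0,4), (1,5), (2,6), (3,6)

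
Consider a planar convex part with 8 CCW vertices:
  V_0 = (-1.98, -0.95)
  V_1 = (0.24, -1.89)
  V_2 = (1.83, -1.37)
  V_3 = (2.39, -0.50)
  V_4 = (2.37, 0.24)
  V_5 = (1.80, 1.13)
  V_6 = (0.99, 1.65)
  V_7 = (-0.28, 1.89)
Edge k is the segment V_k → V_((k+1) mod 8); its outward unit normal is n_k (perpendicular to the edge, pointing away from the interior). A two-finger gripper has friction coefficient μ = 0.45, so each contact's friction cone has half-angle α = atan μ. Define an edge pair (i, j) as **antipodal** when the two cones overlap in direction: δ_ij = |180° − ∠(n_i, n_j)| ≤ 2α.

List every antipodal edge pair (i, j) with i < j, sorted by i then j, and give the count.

count = 7; pairs: (0,4), (0,5), (0,6), (1,6), (1,7), (2,7), (3,7)

α = atan 0.45 = 24.23°;  2α = 48.46°
n_0 = (-0.3899, -0.9209)
n_1 = (+0.3108, -0.9505)
n_2 = (+0.8409, -0.5412)
n_3 = (+0.9996, +0.0270)
n_4 = (+0.8421, +0.5393)
n_5 = (+0.5402, +0.8415)
n_6 = (+0.1857, +0.9826)
n_7 = (-0.8580, +0.5136)
  (0,1): δ = 138.94°  ·
  (0,2): δ = 99.82°  ·
  (0,3): δ = 65.50°  ·
  (0,4): δ = 34.41°  ✓
  (0,5): δ = 9.75°  ✓
  (0,6): δ = 12.25°  ✓
  (0,7): δ = 82.04°  ·
  (1,2): δ = 140.88°  ·
  (1,3): δ = 106.56°  ·
  (1,4): δ = 75.47°  ·
  (1,5): δ = 50.81°  ·
  (1,6): δ = 28.81°  ✓
  (1,7): δ = 40.99°  ✓
  (2,3): δ = 145.68°  ·
  (2,4): δ = 114.59°  ·
  (2,5): δ = 89.93°  ·
  (2,6): δ = 67.93°  ·
  (2,7): δ = 1.86°  ✓
  (3,4): δ = 148.91°  ·
  (3,5): δ = 124.25°  ·
  (3,6): δ = 102.25°  ·
  (3,7): δ = 32.45°  ✓
  (4,5): δ = 155.34°  ·
  (4,6): δ = 133.34°  ·
  (4,7): δ = 63.54°  ·
  (5,6): δ = 158.00°  ·
  (5,7): δ = 88.20°  ·
  (6,7): δ = 110.20°  ·
antipodal pairs: 7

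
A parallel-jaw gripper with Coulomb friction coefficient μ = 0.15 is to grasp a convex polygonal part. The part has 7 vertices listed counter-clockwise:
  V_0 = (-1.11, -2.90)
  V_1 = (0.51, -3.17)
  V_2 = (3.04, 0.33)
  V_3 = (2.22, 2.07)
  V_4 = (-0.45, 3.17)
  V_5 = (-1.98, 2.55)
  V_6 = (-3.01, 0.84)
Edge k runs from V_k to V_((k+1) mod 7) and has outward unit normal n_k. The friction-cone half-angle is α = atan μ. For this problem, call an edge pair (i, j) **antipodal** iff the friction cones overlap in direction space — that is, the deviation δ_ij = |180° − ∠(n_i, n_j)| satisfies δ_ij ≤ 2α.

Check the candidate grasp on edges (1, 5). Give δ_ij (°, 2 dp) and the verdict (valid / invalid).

δ = 4.80°, valid

α = atan 0.15 = 8.53°;  2α = 17.06°
edge 1: e_1 = (+2.53, +3.50);  n_1 = (+0.8104, -0.5858)
edge 5: e_5 = (-1.03, -1.71);  n_5 = (-0.8566, +0.5160)
∠(n_1, n_5) = 175.20°
δ = |180° − 175.20°| = 4.80°
4.80° ≤ 2α = 17.06°  →  valid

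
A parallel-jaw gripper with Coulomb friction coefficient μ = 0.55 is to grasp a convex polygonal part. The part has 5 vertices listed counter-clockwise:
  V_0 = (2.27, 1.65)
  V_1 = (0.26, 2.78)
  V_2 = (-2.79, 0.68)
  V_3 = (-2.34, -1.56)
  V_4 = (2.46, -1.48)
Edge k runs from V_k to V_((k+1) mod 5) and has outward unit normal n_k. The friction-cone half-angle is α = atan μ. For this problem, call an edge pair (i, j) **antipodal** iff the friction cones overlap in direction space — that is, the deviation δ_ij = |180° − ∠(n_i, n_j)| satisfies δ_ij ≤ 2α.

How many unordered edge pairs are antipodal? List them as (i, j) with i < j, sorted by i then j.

count = 4; pairs: (0,2), (0,3), (1,3), (2,4)

α = atan 0.55 = 28.81°;  2α = 57.62°
n_0 = (+0.4901, +0.8717)
n_1 = (-0.5671, +0.8236)
n_2 = (-0.9804, -0.1970)
n_3 = (+0.0167, -0.9999)
n_4 = (+0.9982, +0.0606)
  (0,1): δ = 116.11°  ·
  (0,2): δ = 49.30°  ✓
  (0,3): δ = 30.30°  ✓
  (0,4): δ = 122.82°  ·
  (1,2): δ = 113.19°  ·
  (1,3): δ = 33.59°  ✓
  (1,4): δ = 58.93°  ·
  (2,3): δ = 100.40°  ·
  (2,4): δ = 7.89°  ✓
  (3,4): δ = 87.48°  ·
antipodal pairs: 4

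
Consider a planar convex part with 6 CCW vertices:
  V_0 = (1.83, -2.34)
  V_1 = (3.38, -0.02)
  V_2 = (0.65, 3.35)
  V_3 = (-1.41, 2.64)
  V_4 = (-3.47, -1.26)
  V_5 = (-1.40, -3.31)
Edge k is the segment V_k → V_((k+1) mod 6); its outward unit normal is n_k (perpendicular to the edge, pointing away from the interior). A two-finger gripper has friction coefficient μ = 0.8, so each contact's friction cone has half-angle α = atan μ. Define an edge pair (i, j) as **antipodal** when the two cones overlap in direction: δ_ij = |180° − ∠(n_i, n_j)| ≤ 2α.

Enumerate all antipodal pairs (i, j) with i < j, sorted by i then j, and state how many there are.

α = atan 0.8 = 38.66°;  2α = 77.32°
n_0 = (+0.8315, -0.5555)
n_1 = (+0.7770, +0.6295)
n_2 = (-0.3258, +0.9454)
n_3 = (-0.8842, +0.4671)
n_4 = (-0.7037, -0.7105)
n_5 = (+0.2876, -0.9577)
  (0,1): δ = 107.24°  ·
  (0,2): δ = 37.24°  ✓
  (0,3): δ = 5.90°  ✓
  (0,4): δ = 79.03°  ·
  (0,5): δ = 140.46°  ·
  (1,2): δ = 109.99°  ·
  (1,3): δ = 66.85°  ✓
  (1,4): δ = 6.27°  ✓
  (1,5): δ = 67.70°  ✓
  (2,3): δ = 136.86°  ·
  (2,4): δ = 63.74°  ✓
  (2,5): δ = 2.30°  ✓
  (3,4): δ = 106.88°  ·
  (3,5): δ = 45.44°  ✓
  (4,5): δ = 118.56°  ·
antipodal pairs: 8

count = 8; pairs: (0,2), (0,3), (1,3), (1,4), (1,5), (2,4), (2,5), (3,5)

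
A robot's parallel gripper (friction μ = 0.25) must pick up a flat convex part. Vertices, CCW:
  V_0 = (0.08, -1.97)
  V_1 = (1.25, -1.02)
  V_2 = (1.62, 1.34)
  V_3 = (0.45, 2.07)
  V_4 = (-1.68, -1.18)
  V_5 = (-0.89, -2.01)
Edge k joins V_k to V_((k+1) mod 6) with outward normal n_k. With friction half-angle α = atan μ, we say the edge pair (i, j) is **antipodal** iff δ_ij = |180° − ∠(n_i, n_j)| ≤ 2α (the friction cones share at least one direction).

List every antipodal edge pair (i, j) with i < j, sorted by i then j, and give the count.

α = atan 0.25 = 14.04°;  2α = 28.07°
n_0 = (+0.6303, -0.7763)
n_1 = (+0.9879, -0.1549)
n_2 = (+0.5293, +0.8484)
n_3 = (-0.8364, +0.5482)
n_4 = (-0.7243, -0.6894)
n_5 = (+0.0412, -0.9992)
  (0,1): δ = 137.99°  ·
  (0,2): δ = 71.04°  ·
  (0,3): δ = 17.68°  ✓
  (0,4): δ = 94.51°  ·
  (0,5): δ = 143.29°  ·
  (1,2): δ = 113.05°  ·
  (1,3): δ = 24.33°  ✓
  (1,4): δ = 52.50°  ·
  (1,5): δ = 101.27°  ·
  (2,3): δ = 91.28°  ·
  (2,4): δ = 14.45°  ✓
  (2,5): δ = 34.32°  ·
  (3,4): δ = 103.17°  ·
  (3,5): δ = 54.40°  ·
  (4,5): δ = 131.22°  ·
antipodal pairs: 3

count = 3; pairs: (0,3), (1,3), (2,4)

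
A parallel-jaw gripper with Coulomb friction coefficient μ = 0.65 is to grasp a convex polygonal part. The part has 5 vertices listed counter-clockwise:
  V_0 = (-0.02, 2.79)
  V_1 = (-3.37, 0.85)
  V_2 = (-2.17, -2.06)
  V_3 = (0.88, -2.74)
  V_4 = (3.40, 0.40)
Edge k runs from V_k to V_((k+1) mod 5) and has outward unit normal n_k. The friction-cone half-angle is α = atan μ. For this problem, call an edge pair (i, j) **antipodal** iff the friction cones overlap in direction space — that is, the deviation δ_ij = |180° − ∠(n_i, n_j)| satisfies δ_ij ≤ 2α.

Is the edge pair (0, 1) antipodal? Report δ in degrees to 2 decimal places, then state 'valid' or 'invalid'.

α = atan 0.65 = 33.02°;  2α = 66.05°
edge 0: e_0 = (-3.35, -1.94);  n_0 = (-0.5011, +0.8654)
edge 1: e_1 = (+1.20, -2.91);  n_1 = (-0.9245, -0.3812)
∠(n_0, n_1) = 82.33°
δ = |180° − 82.33°| = 97.67°
97.67° > 2α = 66.05°  →  invalid

δ = 97.67°, invalid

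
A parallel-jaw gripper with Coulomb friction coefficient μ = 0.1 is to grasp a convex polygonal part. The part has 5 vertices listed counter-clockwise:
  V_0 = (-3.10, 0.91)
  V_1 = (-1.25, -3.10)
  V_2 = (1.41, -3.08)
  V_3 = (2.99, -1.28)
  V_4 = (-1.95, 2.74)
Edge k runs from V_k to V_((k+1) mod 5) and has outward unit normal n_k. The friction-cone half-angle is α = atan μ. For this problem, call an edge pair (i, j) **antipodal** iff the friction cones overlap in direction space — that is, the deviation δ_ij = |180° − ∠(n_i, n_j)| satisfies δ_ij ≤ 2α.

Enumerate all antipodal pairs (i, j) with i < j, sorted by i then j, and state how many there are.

count = 1; pairs: (2,4)

α = atan 0.1 = 5.71°;  2α = 11.42°
n_0 = (-0.9080, -0.4189)
n_1 = (+0.0075, -1.0000)
n_2 = (+0.7515, -0.6597)
n_3 = (+0.6312, +0.7756)
n_4 = (-0.8467, +0.5321)
  (0,1): δ = 114.34°  ·
  (0,2): δ = 66.04°  ·
  (0,3): δ = 26.10°  ·
  (0,4): δ = 123.09°  ·
  (1,2): δ = 131.71°  ·
  (1,3): δ = 39.57°  ·
  (1,4): δ = 57.42°  ·
  (2,3): δ = 87.86°  ·
  (2,4): δ = 9.13°  ✓
  (3,4): δ = 83.01°  ·
antipodal pairs: 1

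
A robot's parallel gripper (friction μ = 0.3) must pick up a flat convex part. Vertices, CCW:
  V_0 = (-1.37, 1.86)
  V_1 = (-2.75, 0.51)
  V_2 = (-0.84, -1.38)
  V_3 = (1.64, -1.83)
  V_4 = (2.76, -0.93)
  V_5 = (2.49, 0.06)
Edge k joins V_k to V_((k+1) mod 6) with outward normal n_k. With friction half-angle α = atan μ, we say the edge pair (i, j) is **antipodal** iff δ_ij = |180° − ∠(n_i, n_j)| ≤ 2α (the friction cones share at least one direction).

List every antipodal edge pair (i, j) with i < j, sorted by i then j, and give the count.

α = atan 0.3 = 16.70°;  2α = 33.40°
n_0 = (-0.6993, +0.7148)
n_1 = (-0.7034, -0.7108)
n_2 = (-0.1785, -0.9839)
n_3 = (+0.6264, -0.7795)
n_4 = (+0.9648, +0.2631)
n_5 = (+0.4226, +0.9063)
  (0,1): δ = 89.07°  ·
  (0,2): δ = 54.65°  ·
  (0,3): δ = 5.59°  ✓
  (0,4): δ = 60.88°  ·
  (0,5): δ = 110.63°  ·
  (1,2): δ = 145.59°  ·
  (1,3): δ = 96.52°  ·
  (1,4): δ = 30.05°  ✓
  (1,5): δ = 19.70°  ✓
  (2,3): δ = 130.93°  ·
  (2,4): δ = 64.46°  ·
  (2,5): δ = 14.72°  ✓
  (3,4): δ = 113.53°  ·
  (3,5): δ = 63.79°  ·
  (4,5): δ = 130.26°  ·
antipodal pairs: 4

count = 4; pairs: (0,3), (1,4), (1,5), (2,5)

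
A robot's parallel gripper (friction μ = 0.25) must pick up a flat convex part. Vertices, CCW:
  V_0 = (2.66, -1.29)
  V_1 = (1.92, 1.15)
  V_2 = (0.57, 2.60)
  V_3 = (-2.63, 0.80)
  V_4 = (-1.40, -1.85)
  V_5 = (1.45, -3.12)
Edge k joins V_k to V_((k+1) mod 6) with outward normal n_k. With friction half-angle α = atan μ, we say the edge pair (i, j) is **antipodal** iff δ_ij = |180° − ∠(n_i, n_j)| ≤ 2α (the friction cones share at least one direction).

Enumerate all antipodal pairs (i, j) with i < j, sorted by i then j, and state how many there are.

α = atan 0.25 = 14.04°;  2α = 28.07°
n_0 = (+0.9570, +0.2902)
n_1 = (+0.7319, +0.6814)
n_2 = (-0.4903, +0.8716)
n_3 = (-0.9071, -0.4210)
n_4 = (-0.4070, -0.9134)
n_5 = (+0.8341, -0.5515)
  (0,1): δ = 153.92°  ·
  (0,2): δ = 77.51°  ·
  (0,3): δ = 8.03°  ✓
  (0,4): δ = 49.11°  ·
  (0,5): δ = 129.66°  ·
  (1,2): δ = 103.60°  ·
  (1,3): δ = 18.06°  ✓
  (1,4): δ = 23.03°  ✓
  (1,5): δ = 103.57°  ·
  (2,3): δ = 94.46°  ·
  (2,4): δ = 53.38°  ·
  (2,5): δ = 27.17°  ✓
  (3,4): δ = 138.92°  ·
  (3,5): δ = 58.37°  ·
  (4,5): δ = 99.45°  ·
antipodal pairs: 4

count = 4; pairs: (0,3), (1,3), (1,4), (2,5)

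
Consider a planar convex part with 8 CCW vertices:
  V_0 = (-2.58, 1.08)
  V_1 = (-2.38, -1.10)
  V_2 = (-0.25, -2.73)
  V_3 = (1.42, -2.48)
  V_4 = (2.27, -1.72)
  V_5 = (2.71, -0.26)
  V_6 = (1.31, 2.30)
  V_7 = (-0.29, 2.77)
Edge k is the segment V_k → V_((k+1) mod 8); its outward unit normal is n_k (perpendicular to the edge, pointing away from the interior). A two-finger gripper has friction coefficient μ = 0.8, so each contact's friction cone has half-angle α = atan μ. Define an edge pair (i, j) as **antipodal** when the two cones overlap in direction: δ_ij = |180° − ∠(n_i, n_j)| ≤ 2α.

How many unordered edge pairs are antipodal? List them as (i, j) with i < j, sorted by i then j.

α = atan 0.8 = 38.66°;  2α = 77.32°
n_0 = (-0.9958, -0.0914)
n_1 = (-0.6077, -0.7941)
n_2 = (+0.1481, -0.9890)
n_3 = (+0.6665, -0.7455)
n_4 = (+0.9575, -0.2886)
n_5 = (+0.8774, +0.4798)
n_6 = (+0.2818, +0.9595)
n_7 = (-0.5938, +0.8046)
  (0,1): δ = 132.67°  ·
  (0,2): δ = 86.73°  ·
  (0,3): δ = 53.44°  ✓
  (0,4): δ = 22.01°  ✓
  (0,5): δ = 23.43°  ✓
  (0,6): δ = 68.39°  ✓
  (0,7): δ = 121.19°  ·
  (1,2): δ = 134.06°  ·
  (1,3): δ = 100.77°  ·
  (1,4): δ = 69.35°  ✓
  (1,5): δ = 23.90°  ✓
  (1,6): δ = 21.06°  ✓
  (1,7): δ = 73.85°  ✓
  (2,3): δ = 146.71°  ·
  (2,4): δ = 115.29°  ·
  (2,5): δ = 69.84°  ✓
  (2,6): δ = 24.88°  ✓
  (2,7): δ = 27.91°  ✓
  (3,4): δ = 148.57°  ·
  (3,5): δ = 103.13°  ·
  (3,6): δ = 58.17°  ✓
  (3,7): δ = 5.37°  ✓
  (4,5): δ = 134.56°  ·
  (4,6): δ = 89.60°  ·
  (4,7): δ = 36.80°  ✓
  (5,6): δ = 135.04°  ·
  (5,7): δ = 82.25°  ·
  (6,7): δ = 127.20°  ·
antipodal pairs: 14

count = 14; pairs: (0,3), (0,4), (0,5), (0,6), (1,4), (1,5), (1,6), (1,7), (2,5), (2,6), (2,7), (3,6), (3,7), (4,7)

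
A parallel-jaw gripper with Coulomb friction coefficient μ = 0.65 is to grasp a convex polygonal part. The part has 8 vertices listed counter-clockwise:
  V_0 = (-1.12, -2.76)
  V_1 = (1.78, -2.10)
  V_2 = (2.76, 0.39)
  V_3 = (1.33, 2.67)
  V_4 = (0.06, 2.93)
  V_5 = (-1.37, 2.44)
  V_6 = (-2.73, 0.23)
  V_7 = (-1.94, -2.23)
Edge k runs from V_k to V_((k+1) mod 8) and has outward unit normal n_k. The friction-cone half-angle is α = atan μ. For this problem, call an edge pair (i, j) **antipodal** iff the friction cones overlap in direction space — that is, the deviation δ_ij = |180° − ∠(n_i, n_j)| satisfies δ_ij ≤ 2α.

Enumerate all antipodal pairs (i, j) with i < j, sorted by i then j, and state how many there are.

α = atan 0.65 = 33.02°;  2α = 66.05°
n_0 = (+0.2219, -0.9751)
n_1 = (+0.9305, -0.3662)
n_2 = (+0.8472, +0.5313)
n_3 = (+0.2006, +0.9797)
n_4 = (-0.3242, +0.9460)
n_5 = (-0.8517, +0.5241)
n_6 = (-0.9521, -0.3058)
n_7 = (-0.5428, -0.8398)
  (0,1): δ = 124.30°  ·
  (0,2): δ = 70.73°  ·
  (0,3): δ = 24.39°  ✓
  (0,4): δ = 6.09°  ✓
  (0,5): δ = 45.57°  ✓
  (0,6): δ = 94.98°  ·
  (0,7): δ = 134.30°  ·
  (1,2): δ = 126.42°  ·
  (1,3): δ = 80.09°  ·
  (1,4): δ = 49.60°  ✓
  (1,5): δ = 10.12°  ✓
  (1,6): δ = 39.29°  ✓
  (1,7): δ = 78.61°  ·
  (2,3): δ = 133.67°  ·
  (2,4): δ = 103.18°  ·
  (2,5): δ = 63.70°  ✓
  (2,6): δ = 14.29°  ✓
  (2,7): δ = 25.03°  ✓
  (3,4): δ = 149.52°  ·
  (3,5): δ = 110.04°  ·
  (3,6): δ = 60.63°  ✓
  (3,7): δ = 21.31°  ✓
  (4,5): δ = 140.52°  ·
  (4,6): δ = 91.11°  ·
  (4,7): δ = 51.79°  ✓
  (5,6): δ = 130.59°  ·
  (5,7): δ = 91.27°  ·
  (6,7): δ = 140.68°  ·
antipodal pairs: 12

count = 12; pairs: (0,3), (0,4), (0,5), (1,4), (1,5), (1,6), (2,5), (2,6), (2,7), (3,6), (3,7), (4,7)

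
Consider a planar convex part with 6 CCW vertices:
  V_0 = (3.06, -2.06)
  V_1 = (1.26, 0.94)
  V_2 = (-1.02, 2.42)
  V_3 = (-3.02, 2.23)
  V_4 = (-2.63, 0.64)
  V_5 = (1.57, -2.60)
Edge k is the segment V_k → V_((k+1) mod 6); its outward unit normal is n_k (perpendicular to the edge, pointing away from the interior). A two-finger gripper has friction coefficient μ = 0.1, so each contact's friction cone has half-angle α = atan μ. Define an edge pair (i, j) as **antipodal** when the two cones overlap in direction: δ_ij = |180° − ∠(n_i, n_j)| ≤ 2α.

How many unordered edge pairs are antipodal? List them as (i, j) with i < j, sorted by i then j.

α = atan 0.1 = 5.71°;  2α = 11.42°
n_0 = (+0.8575, +0.5145)
n_1 = (+0.5445, +0.8388)
n_2 = (-0.0946, +0.9955)
n_3 = (-0.9712, -0.2382)
n_4 = (-0.6108, -0.7918)
n_5 = (+0.3407, -0.9402)
  (0,1): δ = 153.95°  ·
  (0,2): δ = 115.54°  ·
  (0,3): δ = 17.18°  ·
  (0,4): δ = 21.39°  ·
  (0,5): δ = 78.96°  ·
  (1,2): δ = 141.58°  ·
  (1,3): δ = 43.23°  ·
  (1,4): δ = 4.66°  ✓
  (1,5): δ = 52.91°  ·
  (2,3): δ = 81.65°  ·
  (2,4): δ = 43.07°  ·
  (2,5): δ = 14.49°  ·
  (3,4): δ = 141.43°  ·
  (3,5): δ = 83.86°  ·
  (4,5): δ = 122.43°  ·
antipodal pairs: 1

count = 1; pairs: (1,4)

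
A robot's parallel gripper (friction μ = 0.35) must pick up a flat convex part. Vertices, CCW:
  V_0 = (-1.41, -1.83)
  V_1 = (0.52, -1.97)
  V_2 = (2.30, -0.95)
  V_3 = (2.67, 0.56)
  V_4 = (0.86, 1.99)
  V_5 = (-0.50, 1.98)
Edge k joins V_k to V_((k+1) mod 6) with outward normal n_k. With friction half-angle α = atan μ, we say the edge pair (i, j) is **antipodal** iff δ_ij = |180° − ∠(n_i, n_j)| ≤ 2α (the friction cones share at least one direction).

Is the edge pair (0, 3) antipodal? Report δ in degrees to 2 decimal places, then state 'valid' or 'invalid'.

α = atan 0.35 = 19.29°;  2α = 38.58°
edge 0: e_0 = (+1.93, -0.14);  n_0 = (-0.0723, -0.9974)
edge 3: e_3 = (-1.81, +1.43);  n_3 = (+0.6199, +0.7847)
∠(n_0, n_3) = 145.84°
δ = |180° − 145.84°| = 34.16°
34.16° ≤ 2α = 38.58°  →  valid

δ = 34.16°, valid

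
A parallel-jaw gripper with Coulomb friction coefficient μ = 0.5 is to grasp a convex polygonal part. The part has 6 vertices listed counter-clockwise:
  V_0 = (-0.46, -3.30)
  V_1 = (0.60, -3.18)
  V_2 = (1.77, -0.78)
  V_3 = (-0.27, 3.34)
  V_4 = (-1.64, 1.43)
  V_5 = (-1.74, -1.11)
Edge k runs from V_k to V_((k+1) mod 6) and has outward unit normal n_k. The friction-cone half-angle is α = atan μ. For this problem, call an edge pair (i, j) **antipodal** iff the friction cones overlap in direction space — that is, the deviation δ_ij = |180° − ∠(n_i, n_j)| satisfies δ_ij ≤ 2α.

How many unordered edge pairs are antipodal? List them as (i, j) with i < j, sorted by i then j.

count = 5; pairs: (0,3), (1,3), (1,4), (2,4), (2,5)

α = atan 0.5 = 26.57°;  2α = 53.13°
n_0 = (+0.1125, -0.9937)
n_1 = (+0.8989, -0.4382)
n_2 = (+0.8962, +0.4437)
n_3 = (-0.8126, +0.5828)
n_4 = (-0.9992, +0.0393)
n_5 = (-0.8633, -0.5046)
  (0,1): δ = 122.45°  ·
  (0,2): δ = 70.12°  ·
  (0,3): δ = 47.89°  ✓
  (0,4): δ = 81.29°  ·
  (0,5): δ = 113.85°  ·
  (1,2): δ = 127.67°  ·
  (1,3): δ = 9.66°  ✓
  (1,4): δ = 23.73°  ✓
  (1,5): δ = 56.29°  ·
  (2,3): δ = 61.99°  ·
  (2,4): δ = 28.60°  ✓
  (2,5): δ = 3.96°  ✓
  (3,4): δ = 146.60°  ·
  (3,5): δ = 114.04°  ·
  (4,5): δ = 147.44°  ·
antipodal pairs: 5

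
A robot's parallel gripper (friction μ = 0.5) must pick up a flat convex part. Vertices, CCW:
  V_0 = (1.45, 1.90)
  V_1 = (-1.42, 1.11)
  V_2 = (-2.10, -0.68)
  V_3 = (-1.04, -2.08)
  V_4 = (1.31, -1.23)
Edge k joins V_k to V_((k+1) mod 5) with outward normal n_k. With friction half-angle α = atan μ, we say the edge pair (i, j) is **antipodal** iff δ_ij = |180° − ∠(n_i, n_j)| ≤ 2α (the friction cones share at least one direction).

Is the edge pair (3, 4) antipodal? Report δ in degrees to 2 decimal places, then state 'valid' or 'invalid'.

α = atan 0.5 = 26.57°;  2α = 53.13°
edge 3: e_3 = (+2.35, +0.85);  n_3 = (+0.3401, -0.9404)
edge 4: e_4 = (+0.14, +3.13);  n_4 = (+0.9990, -0.0447)
∠(n_3, n_4) = 67.55°
δ = |180° − 67.55°| = 112.45°
112.45° > 2α = 53.13°  →  invalid

δ = 112.45°, invalid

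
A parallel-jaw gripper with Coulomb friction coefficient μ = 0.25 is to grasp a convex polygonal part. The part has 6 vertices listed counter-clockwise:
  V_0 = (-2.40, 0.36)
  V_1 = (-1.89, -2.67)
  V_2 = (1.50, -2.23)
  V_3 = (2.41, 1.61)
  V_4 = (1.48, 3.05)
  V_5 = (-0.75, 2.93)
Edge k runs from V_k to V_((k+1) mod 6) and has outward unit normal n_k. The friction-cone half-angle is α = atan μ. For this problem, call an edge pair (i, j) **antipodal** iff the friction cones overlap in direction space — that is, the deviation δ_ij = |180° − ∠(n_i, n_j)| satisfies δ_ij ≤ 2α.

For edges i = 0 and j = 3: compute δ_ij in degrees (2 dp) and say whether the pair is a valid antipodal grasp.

δ = 23.30°, valid

α = atan 0.25 = 14.04°;  2α = 28.07°
edge 0: e_0 = (+0.51, -3.03);  n_0 = (-0.9861, -0.1660)
edge 3: e_3 = (-0.93, +1.44);  n_3 = (+0.8400, +0.5425)
∠(n_0, n_3) = 156.70°
δ = |180° − 156.70°| = 23.30°
23.30° ≤ 2α = 28.07°  →  valid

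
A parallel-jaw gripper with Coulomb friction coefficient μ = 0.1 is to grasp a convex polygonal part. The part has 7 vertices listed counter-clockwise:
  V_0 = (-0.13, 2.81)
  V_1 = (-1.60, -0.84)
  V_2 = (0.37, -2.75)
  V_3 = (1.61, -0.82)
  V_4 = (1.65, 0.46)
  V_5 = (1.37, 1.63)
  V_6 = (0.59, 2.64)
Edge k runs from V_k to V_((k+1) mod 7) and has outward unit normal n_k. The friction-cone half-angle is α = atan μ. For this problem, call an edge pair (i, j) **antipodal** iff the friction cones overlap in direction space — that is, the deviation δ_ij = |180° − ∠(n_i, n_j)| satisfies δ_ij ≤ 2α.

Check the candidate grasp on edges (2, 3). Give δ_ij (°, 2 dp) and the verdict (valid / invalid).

δ = 149.07°, invalid

α = atan 0.1 = 5.71°;  2α = 11.42°
edge 2: e_2 = (+1.24, +1.93);  n_2 = (+0.8413, -0.5405)
edge 3: e_3 = (+0.04, +1.28);  n_3 = (+0.9995, -0.0312)
∠(n_2, n_3) = 30.93°
δ = |180° − 30.93°| = 149.07°
149.07° > 2α = 11.42°  →  invalid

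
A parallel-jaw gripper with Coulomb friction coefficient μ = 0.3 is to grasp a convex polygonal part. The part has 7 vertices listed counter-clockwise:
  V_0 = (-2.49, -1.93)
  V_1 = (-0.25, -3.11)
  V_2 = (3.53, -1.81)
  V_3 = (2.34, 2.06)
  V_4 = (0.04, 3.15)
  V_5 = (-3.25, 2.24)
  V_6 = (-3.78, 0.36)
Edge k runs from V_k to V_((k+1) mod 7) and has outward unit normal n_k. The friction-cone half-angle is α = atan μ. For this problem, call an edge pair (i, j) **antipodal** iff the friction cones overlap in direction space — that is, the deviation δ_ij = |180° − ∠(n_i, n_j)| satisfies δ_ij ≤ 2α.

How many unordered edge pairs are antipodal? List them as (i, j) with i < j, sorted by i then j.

α = atan 0.3 = 16.70°;  2α = 33.40°
n_0 = (-0.4661, -0.8847)
n_1 = (+0.3252, -0.9456)
n_2 = (+0.9558, +0.2939)
n_3 = (+0.4283, +0.9037)
n_4 = (-0.2666, +0.9638)
n_5 = (-0.9625, +0.2713)
n_6 = (-0.8713, -0.4908)
  (0,1): δ = 133.24°  ·
  (0,2): δ = 45.13°  ·
  (0,3): δ = 2.42°  ✓
  (0,4): δ = 43.24°  ·
  (0,5): δ = 102.04°  ·
  (0,6): δ = 147.17°  ·
  (1,2): δ = 91.89°  ·
  (1,3): δ = 44.34°  ·
  (1,4): δ = 3.52°  ✓
  (1,5): δ = 55.28°  ·
  (1,6): δ = 100.41°  ·
  (2,3): δ = 132.45°  ·
  (2,4): δ = 91.63°  ·
  (2,5): δ = 32.84°  ✓
  (2,6): δ = 12.30°  ✓
  (3,4): δ = 139.18°  ·
  (3,5): δ = 80.39°  ·
  (3,6): δ = 35.25°  ·
  (4,5): δ = 121.21°  ·
  (4,6): δ = 76.07°  ·
  (5,6): δ = 134.86°  ·
antipodal pairs: 4

count = 4; pairs: (0,3), (1,4), (2,5), (2,6)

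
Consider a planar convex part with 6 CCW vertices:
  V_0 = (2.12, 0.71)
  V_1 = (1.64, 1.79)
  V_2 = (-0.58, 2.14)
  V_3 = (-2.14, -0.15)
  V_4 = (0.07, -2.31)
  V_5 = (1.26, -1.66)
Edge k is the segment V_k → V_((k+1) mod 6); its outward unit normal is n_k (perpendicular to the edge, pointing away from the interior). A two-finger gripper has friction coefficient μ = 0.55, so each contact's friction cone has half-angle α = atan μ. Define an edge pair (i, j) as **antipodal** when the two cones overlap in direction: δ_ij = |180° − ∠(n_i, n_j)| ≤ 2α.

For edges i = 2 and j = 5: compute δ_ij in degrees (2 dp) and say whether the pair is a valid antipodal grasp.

α = atan 0.55 = 28.81°;  2α = 57.62°
edge 2: e_2 = (-1.56, -2.29);  n_2 = (-0.8265, +0.5630)
edge 5: e_5 = (+0.86, +2.37);  n_5 = (+0.9400, -0.3411)
∠(n_2, n_5) = 165.68°
δ = |180° − 165.68°| = 14.32°
14.32° ≤ 2α = 57.62°  →  valid

δ = 14.32°, valid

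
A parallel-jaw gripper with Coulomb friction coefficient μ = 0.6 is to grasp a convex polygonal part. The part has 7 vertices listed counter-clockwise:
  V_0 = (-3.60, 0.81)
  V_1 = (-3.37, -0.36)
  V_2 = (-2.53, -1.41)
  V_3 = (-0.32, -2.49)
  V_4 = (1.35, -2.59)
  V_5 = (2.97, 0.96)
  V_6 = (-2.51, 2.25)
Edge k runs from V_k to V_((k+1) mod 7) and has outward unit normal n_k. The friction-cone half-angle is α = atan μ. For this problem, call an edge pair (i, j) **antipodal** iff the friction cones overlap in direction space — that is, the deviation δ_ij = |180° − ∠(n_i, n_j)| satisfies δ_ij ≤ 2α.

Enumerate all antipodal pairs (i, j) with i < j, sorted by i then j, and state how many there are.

α = atan 0.6 = 30.96°;  2α = 61.93°
n_0 = (-0.9812, -0.1929)
n_1 = (-0.7809, -0.6247)
n_2 = (-0.4391, -0.8985)
n_3 = (-0.0598, -0.9982)
n_4 = (+0.9098, -0.4152)
n_5 = (+0.2291, +0.9734)
n_6 = (-0.7973, +0.6035)
  (0,1): δ = 152.46°  ·
  (0,2): δ = 127.17°  ·
  (0,3): δ = 104.55°  ·
  (0,4): δ = 35.65°  ✓
  (0,5): δ = 65.63°  ·
  (0,6): δ = 131.75°  ·
  (1,2): δ = 154.70°  ·
  (1,3): δ = 132.09°  ·
  (1,4): δ = 63.19°  ·
  (1,5): δ = 38.09°  ✓
  (1,6): δ = 104.22°  ·
  (2,3): δ = 157.38°  ·
  (2,4): δ = 88.48°  ·
  (2,5): δ = 12.80°  ✓
  (2,6): δ = 78.92°  ·
  (3,4): δ = 111.10°  ·
  (3,5): δ = 9.82°  ✓
  (3,6): δ = 56.30°  ✓
  (4,5): δ = 78.72°  ·
  (4,6): δ = 12.59°  ✓
  (5,6): δ = 113.88°  ·
antipodal pairs: 6

count = 6; pairs: (0,4), (1,5), (2,5), (3,5), (3,6), (4,6)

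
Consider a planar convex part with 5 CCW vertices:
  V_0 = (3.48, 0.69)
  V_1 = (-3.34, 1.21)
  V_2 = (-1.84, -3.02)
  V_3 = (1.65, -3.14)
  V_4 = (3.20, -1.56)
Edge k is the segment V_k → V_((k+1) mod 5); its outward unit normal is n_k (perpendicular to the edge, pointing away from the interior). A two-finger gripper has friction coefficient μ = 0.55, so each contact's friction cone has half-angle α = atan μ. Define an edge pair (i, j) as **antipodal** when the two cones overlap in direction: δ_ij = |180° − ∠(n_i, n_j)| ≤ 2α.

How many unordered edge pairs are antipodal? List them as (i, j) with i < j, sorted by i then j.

α = atan 0.55 = 28.81°;  2α = 57.62°
n_0 = (+0.0760, +0.9971)
n_1 = (-0.9425, -0.3342)
n_2 = (-0.0344, -0.9994)
n_3 = (+0.7139, -0.7003)
n_4 = (+0.9923, -0.1235)
  (0,1): δ = 66.11°  ·
  (0,2): δ = 2.39°  ✓
  (0,3): δ = 49.91°  ✓
  (0,4): δ = 87.27°  ·
  (1,2): δ = 111.49°  ·
  (1,3): δ = 63.98°  ·
  (1,4): δ = 26.62°  ✓
  (2,3): δ = 132.48°  ·
  (2,4): δ = 95.12°  ·
  (3,4): δ = 142.64°  ·
antipodal pairs: 3

count = 3; pairs: (0,2), (0,3), (1,4)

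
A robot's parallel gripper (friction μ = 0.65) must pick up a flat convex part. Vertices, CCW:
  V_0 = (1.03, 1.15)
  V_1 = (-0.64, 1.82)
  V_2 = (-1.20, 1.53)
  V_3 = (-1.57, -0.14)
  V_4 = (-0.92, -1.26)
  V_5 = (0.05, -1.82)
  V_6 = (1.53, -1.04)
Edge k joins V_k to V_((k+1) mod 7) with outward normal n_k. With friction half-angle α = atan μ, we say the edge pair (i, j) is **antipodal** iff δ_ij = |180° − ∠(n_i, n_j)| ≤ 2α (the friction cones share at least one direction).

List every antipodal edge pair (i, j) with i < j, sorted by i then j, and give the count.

count = 9; pairs: (0,3), (0,4), (0,5), (1,4), (1,5), (2,5), (2,6), (3,6), (4,6)

α = atan 0.65 = 33.02°;  2α = 66.05°
n_0 = (+0.3723, +0.9281)
n_1 = (-0.4599, +0.8880)
n_2 = (-0.9763, +0.2163)
n_3 = (-0.8649, -0.5019)
n_4 = (-0.5000, -0.8660)
n_5 = (+0.4662, -0.8847)
n_6 = (+0.9749, +0.2226)
  (0,1): δ = 130.76°  ·
  (0,2): δ = 80.63°  ·
  (0,3): δ = 38.01°  ✓
  (0,4): δ = 8.14°  ✓
  (0,5): δ = 49.65°  ✓
  (0,6): δ = 124.72°  ·
  (1,2): δ = 129.87°  ·
  (1,3): δ = 87.25°  ·
  (1,4): δ = 57.38°  ✓
  (1,5): δ = 0.41°  ✓
  (1,6): δ = 75.48°  ·
  (2,3): δ = 137.38°  ·
  (2,4): δ = 107.51°  ·
  (2,5): δ = 49.72°  ✓
  (2,6): δ = 25.35°  ✓
  (3,4): δ = 150.13°  ·
  (3,5): δ = 92.34°  ·
  (3,6): δ = 17.27°  ✓
  (4,5): δ = 122.21°  ·
  (4,6): δ = 47.14°  ✓
  (5,6): δ = 104.93°  ·
antipodal pairs: 9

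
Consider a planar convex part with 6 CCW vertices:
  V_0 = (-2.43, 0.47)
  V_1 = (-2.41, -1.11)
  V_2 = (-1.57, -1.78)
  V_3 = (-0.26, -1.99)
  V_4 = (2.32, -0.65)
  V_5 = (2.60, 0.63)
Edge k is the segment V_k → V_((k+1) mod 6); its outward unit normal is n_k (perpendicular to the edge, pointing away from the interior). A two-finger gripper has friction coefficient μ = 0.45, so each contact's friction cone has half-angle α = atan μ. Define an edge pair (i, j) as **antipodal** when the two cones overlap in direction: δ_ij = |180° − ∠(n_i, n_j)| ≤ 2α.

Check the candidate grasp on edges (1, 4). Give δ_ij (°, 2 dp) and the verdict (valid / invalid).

α = atan 0.45 = 24.23°;  2α = 48.46°
edge 1: e_1 = (+0.84, -0.67);  n_1 = (-0.6236, -0.7818)
edge 4: e_4 = (+0.28, +1.28);  n_4 = (+0.9769, -0.2137)
∠(n_1, n_4) = 116.24°
δ = |180° − 116.24°| = 63.76°
63.76° > 2α = 48.46°  →  invalid

δ = 63.76°, invalid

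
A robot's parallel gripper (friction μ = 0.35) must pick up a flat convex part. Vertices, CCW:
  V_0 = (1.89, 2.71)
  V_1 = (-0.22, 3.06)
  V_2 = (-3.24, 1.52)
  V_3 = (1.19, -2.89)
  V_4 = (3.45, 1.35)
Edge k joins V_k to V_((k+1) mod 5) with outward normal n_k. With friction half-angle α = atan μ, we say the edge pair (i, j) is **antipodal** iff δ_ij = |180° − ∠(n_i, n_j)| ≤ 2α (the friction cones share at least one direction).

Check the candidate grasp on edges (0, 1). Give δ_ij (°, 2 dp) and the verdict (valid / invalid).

δ = 143.56°, invalid

α = atan 0.35 = 19.29°;  2α = 38.58°
edge 0: e_0 = (-2.11, +0.35);  n_0 = (+0.1636, +0.9865)
edge 1: e_1 = (-3.02, -1.54);  n_1 = (-0.4543, +0.8909)
∠(n_0, n_1) = 36.44°
δ = |180° − 36.44°| = 143.56°
143.56° > 2α = 38.58°  →  invalid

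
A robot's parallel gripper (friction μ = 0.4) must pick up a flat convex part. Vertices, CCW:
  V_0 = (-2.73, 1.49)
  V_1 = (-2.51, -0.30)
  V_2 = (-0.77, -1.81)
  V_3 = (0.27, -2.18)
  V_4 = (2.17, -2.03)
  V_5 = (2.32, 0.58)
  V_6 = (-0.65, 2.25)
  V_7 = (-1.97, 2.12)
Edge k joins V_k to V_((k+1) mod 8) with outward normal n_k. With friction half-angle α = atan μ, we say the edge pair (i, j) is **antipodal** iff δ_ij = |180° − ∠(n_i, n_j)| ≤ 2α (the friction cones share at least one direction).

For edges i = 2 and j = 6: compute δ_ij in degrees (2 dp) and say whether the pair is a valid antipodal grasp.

δ = 25.21°, valid

α = atan 0.4 = 21.80°;  2α = 43.60°
edge 2: e_2 = (+1.04, -0.37);  n_2 = (-0.3352, -0.9422)
edge 6: e_6 = (-1.32, -0.13);  n_6 = (-0.0980, +0.9952)
∠(n_2, n_6) = 154.79°
δ = |180° − 154.79°| = 25.21°
25.21° ≤ 2α = 43.60°  →  valid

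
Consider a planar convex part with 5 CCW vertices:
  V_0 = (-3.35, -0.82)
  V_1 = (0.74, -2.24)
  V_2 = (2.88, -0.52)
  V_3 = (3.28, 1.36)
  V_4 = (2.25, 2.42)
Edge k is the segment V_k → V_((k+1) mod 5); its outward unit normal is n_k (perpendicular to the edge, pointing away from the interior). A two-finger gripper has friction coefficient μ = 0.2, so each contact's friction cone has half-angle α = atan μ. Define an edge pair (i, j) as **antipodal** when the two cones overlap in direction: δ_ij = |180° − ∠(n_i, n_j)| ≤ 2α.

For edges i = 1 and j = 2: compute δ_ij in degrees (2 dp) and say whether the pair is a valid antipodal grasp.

δ = 140.80°, invalid

α = atan 0.2 = 11.31°;  2α = 22.62°
edge 1: e_1 = (+2.14, +1.72);  n_1 = (+0.6265, -0.7794)
edge 2: e_2 = (+0.40, +1.88);  n_2 = (+0.9781, -0.2081)
∠(n_1, n_2) = 39.20°
δ = |180° − 39.20°| = 140.80°
140.80° > 2α = 22.62°  →  invalid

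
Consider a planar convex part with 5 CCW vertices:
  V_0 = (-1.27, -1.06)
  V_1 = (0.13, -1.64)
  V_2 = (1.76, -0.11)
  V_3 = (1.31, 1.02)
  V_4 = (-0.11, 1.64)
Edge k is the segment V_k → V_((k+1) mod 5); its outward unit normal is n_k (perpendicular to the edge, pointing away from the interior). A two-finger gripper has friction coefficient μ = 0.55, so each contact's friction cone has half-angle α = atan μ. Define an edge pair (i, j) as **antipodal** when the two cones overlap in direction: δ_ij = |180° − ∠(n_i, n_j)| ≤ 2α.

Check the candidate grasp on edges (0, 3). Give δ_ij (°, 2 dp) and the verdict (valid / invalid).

δ = 1.08°, valid

α = atan 0.55 = 28.81°;  2α = 57.62°
edge 0: e_0 = (+1.40, -0.58);  n_0 = (-0.3827, -0.9239)
edge 3: e_3 = (-1.42, +0.62);  n_3 = (+0.4001, +0.9165)
∠(n_0, n_3) = 178.92°
δ = |180° − 178.92°| = 1.08°
1.08° ≤ 2α = 57.62°  →  valid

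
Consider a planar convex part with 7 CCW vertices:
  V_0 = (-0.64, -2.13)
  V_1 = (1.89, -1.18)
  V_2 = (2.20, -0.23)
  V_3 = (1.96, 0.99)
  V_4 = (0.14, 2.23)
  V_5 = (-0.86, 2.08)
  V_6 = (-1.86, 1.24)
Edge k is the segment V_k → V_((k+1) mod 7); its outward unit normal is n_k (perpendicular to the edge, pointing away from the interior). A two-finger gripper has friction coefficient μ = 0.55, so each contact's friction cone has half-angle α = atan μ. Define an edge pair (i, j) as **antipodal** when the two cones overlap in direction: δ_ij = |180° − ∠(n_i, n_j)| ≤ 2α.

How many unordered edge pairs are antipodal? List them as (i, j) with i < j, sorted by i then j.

α = atan 0.55 = 28.81°;  2α = 57.62°
n_0 = (+0.3515, -0.9362)
n_1 = (+0.9507, -0.3102)
n_2 = (+0.9812, +0.1930)
n_3 = (+0.5631, +0.8264)
n_4 = (-0.1483, +0.9889)
n_5 = (-0.6432, +0.7657)
n_6 = (-0.9403, -0.3404)
  (0,1): δ = 128.65°  ·
  (0,2): δ = 99.45°  ·
  (0,3): δ = 54.85°  ✓
  (0,4): δ = 12.05°  ✓
  (0,5): δ = 19.45°  ✓
  (0,6): δ = 89.32°  ·
  (1,2): δ = 150.80°  ·
  (1,3): δ = 106.20°  ·
  (1,4): δ = 63.40°  ·
  (1,5): δ = 31.90°  ✓
  (1,6): δ = 37.97°  ✓
  (2,3): δ = 135.40°  ·
  (2,4): δ = 92.60°  ·
  (2,5): δ = 61.10°  ·
  (2,6): δ = 8.77°  ✓
  (3,4): δ = 137.20°  ·
  (3,5): δ = 105.70°  ·
  (3,6): δ = 35.83°  ✓
  (4,5): δ = 148.50°  ·
  (4,6): δ = 78.63°  ·
  (5,6): δ = 110.13°  ·
antipodal pairs: 7

count = 7; pairs: (0,3), (0,4), (0,5), (1,5), (1,6), (2,6), (3,6)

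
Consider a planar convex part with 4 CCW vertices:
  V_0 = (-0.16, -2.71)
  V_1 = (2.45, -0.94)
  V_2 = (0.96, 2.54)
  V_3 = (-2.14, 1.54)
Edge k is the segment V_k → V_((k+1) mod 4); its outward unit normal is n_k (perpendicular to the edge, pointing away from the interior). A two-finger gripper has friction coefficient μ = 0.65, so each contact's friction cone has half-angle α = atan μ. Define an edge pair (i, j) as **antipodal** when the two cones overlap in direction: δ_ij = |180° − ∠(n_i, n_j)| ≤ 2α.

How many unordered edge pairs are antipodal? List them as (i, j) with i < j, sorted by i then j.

α = atan 0.65 = 33.02°;  2α = 66.05°
n_0 = (+0.5613, -0.8276)
n_1 = (+0.9193, +0.3936)
n_2 = (-0.3070, +0.9517)
n_3 = (-0.9065, -0.4223)
  (0,1): δ = 100.96°  ·
  (0,2): δ = 16.26°  ✓
  (0,3): δ = 80.84°  ·
  (1,2): δ = 95.30°  ·
  (1,3): δ = 1.80°  ✓
  (2,3): δ = 82.90°  ·
antipodal pairs: 2

count = 2; pairs: (0,2), (1,3)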